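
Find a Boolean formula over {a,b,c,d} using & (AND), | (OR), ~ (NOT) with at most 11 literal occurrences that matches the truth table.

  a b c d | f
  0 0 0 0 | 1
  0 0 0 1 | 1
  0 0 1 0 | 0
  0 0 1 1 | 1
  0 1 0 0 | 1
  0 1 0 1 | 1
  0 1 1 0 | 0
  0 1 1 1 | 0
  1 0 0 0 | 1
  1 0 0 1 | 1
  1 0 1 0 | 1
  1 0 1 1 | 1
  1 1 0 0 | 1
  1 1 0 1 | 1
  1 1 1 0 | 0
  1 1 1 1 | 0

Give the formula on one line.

((~c & (~d | ~a)) | ((~b | (~c & d)) & (d | a)))

  ~c = 1100110011001100
  ~d = 1010101010101010
  ~a = 1111111100000000
  (~d | ~a) = 1111111110101010
  (~c & (~d | ~a)) = 1100110010001000
  ~b = 1111000011110000
  (~c & d) = 0100010001000100
  (~b | (~c & d)) = 1111010011110100
  (d | a) = 0101010111111111
  ((~b | (~c & d)) & (d | a)) = 0101010011110100
  ((~c & (~d | ~a)) | ((~b | (~c & d)) & (d | a))) = 1101110011111100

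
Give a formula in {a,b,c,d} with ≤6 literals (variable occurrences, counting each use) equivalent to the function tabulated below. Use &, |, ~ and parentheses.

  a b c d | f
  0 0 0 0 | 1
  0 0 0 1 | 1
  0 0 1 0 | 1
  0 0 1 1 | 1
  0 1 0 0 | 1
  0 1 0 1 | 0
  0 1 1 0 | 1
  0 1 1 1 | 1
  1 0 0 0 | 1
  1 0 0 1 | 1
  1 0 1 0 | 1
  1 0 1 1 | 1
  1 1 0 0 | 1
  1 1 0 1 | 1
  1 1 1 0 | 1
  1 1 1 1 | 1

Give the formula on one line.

  ~d = 1010101010101010
  (~d | c) = 1011101110111011
  ~b = 1111000011110000
  (~d | ~b) = 1111101011111010
  (a | (~d | ~b)) = 1111101011111111
  ((~d | c) | (a | (~d | ~b))) = 1111101111111111

((~d | c) | (a | (~d | ~b)))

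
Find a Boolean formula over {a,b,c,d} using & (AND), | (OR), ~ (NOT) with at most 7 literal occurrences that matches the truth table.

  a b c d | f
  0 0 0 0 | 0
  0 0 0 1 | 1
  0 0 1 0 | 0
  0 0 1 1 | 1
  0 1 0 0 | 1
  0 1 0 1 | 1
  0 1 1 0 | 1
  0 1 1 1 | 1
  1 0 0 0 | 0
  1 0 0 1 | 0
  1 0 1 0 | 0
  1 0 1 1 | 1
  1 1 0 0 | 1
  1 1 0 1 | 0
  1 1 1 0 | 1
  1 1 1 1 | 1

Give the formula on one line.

((d & (~a | c)) | (~d & b))

  ~a = 1111111100000000
  (~a | c) = 1111111100110011
  (d & (~a | c)) = 0101010100010001
  ~d = 1010101010101010
  (~d & b) = 0000101000001010
  ((d & (~a | c)) | (~d & b)) = 0101111100011011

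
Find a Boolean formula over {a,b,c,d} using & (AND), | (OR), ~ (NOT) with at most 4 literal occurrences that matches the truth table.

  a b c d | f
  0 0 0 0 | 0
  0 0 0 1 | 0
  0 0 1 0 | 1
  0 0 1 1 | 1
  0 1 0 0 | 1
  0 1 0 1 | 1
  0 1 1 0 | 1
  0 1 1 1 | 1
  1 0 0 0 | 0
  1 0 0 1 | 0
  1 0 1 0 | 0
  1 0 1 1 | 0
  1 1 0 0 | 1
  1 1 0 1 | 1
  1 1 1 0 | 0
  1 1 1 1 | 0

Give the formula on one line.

  ~a = 1111111100000000
  (~a & c) = 0011001100000000
  ~c = 1100110011001100
  (~c & b) = 0000110000001100
  ((~a & c) | (~c & b)) = 0011111100001100

((~a & c) | (~c & b))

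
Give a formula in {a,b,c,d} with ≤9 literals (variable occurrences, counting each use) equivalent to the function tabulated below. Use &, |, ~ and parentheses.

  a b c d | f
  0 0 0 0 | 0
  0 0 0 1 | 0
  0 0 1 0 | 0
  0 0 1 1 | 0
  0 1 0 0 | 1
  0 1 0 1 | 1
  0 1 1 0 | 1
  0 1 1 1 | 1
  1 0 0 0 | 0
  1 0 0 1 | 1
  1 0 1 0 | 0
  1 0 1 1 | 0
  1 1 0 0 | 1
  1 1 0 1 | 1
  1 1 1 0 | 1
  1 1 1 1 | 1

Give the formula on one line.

(((a | c) & (((c & a) & (d & b)) | (d & ~c))) | b)

  (a | c) = 0011001111111111
  (c & a) = 0000000000110011
  (d & b) = 0000010100000101
  ((c & a) & (d & b)) = 0000000000000001
  ~c = 1100110011001100
  (d & ~c) = 0100010001000100
  (((c & a) & (d & b)) | (d & ~c)) = 0100010001000101
  ((a | c) & (((c & a) & (d & b)) | (d & ~c))) = 0000000001000101
  (((a | c) & (((c & a) & (d & b)) | (d & ~c))) | b) = 0000111101001111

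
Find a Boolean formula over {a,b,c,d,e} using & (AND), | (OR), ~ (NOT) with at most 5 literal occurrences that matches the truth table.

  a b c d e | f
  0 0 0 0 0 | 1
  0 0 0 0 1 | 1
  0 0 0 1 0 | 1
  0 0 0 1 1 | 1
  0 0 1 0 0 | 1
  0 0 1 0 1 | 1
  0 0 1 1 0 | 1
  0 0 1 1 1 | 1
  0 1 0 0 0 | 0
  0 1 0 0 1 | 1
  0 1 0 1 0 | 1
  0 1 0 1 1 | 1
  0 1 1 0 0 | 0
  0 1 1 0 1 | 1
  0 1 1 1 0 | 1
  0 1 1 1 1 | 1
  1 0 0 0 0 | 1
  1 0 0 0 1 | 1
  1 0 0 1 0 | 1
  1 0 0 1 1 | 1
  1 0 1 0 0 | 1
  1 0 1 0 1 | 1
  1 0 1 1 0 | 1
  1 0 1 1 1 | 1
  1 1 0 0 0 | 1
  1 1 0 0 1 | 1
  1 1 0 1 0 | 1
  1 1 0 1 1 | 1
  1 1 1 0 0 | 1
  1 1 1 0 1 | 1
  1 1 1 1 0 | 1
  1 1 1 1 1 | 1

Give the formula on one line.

  ~b = 11111111000000001111111100000000
  (d | ~b) = 11111111001100111111111100110011
  (~b | e) = 11111111010101011111111101010101
  ((d | ~b) | (~b | e)) = 11111111011101111111111101110111
  (((d | ~b) | (~b | e)) | a) = 11111111011101111111111111111111

(((d | ~b) | (~b | e)) | a)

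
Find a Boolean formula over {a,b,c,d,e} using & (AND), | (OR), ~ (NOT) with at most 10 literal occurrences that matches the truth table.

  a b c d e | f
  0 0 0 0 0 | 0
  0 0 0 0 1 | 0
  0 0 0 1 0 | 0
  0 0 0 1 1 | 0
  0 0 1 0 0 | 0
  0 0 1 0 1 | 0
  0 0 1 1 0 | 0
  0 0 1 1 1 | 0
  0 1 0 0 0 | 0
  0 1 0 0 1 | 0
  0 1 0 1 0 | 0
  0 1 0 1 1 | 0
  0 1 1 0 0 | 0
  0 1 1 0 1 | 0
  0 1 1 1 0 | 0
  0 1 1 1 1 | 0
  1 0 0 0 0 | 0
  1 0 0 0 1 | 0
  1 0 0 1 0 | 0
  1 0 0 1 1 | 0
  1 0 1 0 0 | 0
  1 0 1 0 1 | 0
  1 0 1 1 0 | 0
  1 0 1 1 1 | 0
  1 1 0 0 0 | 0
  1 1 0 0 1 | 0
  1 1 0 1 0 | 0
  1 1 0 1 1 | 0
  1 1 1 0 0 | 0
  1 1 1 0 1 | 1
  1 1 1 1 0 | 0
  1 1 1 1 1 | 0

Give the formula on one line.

  ~d = 11001100110011001100110011001100
  (~d & b) = 00000000110011000000000011001100
  (a & e) = 00000000000000000101010101010101
  ~a = 11111111111111110000000000000000
  ~b = 11111111000000001111111100000000
  (~a & ~b) = 11111111000000000000000000000000
  ((a & e) | (~a & ~b)) = 11111111000000000101010101010101
  (~d & ((a & e) | (~a & ~b))) = 11001100000000000100010001000100
  (~d & c) = 00001100000011000000110000001100
  ((~d & ((a & e) | (~a & ~b))) & (~d & c)) = 00001100000000000000010000000100
  ((~d & b) & ((~d & ((a & e) | (~a & ~b))) & (~d & c))) = 00000000000000000000000000000100

((~d & b) & ((~d & ((a & e) | (~a & ~b))) & (~d & c)))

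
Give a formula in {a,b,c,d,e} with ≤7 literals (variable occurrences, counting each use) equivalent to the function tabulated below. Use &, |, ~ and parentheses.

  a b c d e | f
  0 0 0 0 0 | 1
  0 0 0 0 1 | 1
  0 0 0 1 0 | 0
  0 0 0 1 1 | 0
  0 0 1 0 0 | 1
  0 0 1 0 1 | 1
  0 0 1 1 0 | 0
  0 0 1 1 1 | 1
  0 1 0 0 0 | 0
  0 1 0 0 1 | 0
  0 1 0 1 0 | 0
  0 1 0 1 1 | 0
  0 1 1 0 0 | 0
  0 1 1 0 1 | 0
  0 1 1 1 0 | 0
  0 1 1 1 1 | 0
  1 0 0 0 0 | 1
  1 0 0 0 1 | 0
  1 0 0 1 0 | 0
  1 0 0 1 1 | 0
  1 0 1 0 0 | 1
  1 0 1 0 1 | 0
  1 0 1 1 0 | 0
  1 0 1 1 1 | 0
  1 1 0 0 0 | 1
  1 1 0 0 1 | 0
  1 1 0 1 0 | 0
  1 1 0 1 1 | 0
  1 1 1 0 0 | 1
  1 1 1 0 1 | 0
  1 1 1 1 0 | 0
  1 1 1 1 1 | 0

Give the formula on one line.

((~b | a) & ((~a | ~e) & (~d | (e & c))))

  ~b = 11111111000000001111111100000000
  (~b | a) = 11111111000000001111111111111111
  ~a = 11111111111111110000000000000000
  ~e = 10101010101010101010101010101010
  (~a | ~e) = 11111111111111111010101010101010
  ~d = 11001100110011001100110011001100
  (e & c) = 00000101000001010000010100000101
  (~d | (e & c)) = 11001101110011011100110111001101
  ((~a | ~e) & (~d | (e & c))) = 11001101110011011000100010001000
  ((~b | a) & ((~a | ~e) & (~d | (e & c)))) = 11001101000000001000100010001000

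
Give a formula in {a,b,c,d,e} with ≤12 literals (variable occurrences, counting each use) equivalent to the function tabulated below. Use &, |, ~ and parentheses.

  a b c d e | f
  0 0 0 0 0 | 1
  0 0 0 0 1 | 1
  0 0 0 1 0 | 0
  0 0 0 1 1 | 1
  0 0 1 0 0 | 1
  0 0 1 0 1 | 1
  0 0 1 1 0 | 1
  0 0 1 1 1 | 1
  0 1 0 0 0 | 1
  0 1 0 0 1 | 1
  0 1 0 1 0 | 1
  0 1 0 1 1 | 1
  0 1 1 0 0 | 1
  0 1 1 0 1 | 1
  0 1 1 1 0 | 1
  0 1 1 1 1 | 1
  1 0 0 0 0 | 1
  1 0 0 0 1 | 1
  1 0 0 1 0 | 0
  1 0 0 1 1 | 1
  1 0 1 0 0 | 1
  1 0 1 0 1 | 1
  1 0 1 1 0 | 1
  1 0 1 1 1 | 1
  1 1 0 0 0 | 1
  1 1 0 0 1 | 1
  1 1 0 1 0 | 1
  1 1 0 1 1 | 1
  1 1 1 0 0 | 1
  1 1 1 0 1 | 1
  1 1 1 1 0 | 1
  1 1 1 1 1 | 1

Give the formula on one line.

  ~d = 11001100110011001100110011001100
  (c | ~d) = 11001111110011111100111111001111
  (e & d) = 00010001000100010001000100010001
  ~c = 11110000111100001111000011110000
  ((e & d) | ~c) = 11110001111100011111000111110001
  (d | c) = 00111111001111110011111100111111
  (((e & d) | ~c) & (d | c)) = 00110001001100010011000100110001
  ((((e & d) | ~c) & (d | c)) & b) = 00000000001100010000000000110001
  (e | ((((e & d) | ~c) & (d | c)) & b)) = 01010101011101010101010101110101
  ((c | ~d) | (e | ((((e & d) | ~c) & (d | c)) & b))) = 11011111111111111101111111111111

((c | ~d) | (e | ((((e & d) | ~c) & (d | c)) & b)))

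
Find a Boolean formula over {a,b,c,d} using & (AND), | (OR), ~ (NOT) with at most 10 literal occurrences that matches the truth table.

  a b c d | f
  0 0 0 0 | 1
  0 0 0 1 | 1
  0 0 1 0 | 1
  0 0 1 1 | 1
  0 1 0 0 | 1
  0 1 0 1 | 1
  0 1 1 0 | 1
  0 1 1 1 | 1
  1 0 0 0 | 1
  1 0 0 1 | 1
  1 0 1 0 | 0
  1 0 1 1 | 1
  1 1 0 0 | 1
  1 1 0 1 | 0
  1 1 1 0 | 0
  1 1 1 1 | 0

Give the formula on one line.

  ~d = 1010101010101010
  ~b = 1111000011110000
  (~d | ~b) = 1111101011111010
  (a & (~d | ~b)) = 0000000011111010
  (~b & ~d) = 1010000010100000
  ((a & (~d | ~b)) | (~b & ~d)) = 1010000011111010
  ~c = 1100110011001100
  (d | ~c) = 1101110111011101
  (((a & (~d | ~b)) | (~b & ~d)) & (d | ~c)) = 1000000011011000
  ~a = 1111111100000000
  ((((a & (~d | ~b)) | (~b & ~d)) & (d | ~c)) | ~a) = 1111111111011000

((((a & (~d | ~b)) | (~b & ~d)) & (d | ~c)) | ~a)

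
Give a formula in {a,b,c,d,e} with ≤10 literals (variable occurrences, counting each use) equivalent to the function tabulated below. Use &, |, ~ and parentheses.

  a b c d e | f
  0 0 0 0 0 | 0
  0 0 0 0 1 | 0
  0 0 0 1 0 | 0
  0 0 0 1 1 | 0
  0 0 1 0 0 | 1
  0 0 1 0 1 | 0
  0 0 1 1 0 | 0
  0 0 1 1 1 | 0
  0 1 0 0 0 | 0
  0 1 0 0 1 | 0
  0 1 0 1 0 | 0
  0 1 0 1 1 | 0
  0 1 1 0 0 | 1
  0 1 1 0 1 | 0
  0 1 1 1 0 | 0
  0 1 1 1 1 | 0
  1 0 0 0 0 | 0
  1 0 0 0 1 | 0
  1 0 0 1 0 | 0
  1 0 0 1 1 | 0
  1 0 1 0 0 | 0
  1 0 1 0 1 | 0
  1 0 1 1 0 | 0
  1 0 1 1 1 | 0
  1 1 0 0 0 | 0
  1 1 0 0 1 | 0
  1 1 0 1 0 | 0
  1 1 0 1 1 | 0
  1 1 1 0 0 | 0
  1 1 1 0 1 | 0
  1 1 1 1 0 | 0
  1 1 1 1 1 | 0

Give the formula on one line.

((((c & (~e | (a & b))) & ~a) | e) & (~d & ~e))

  ~e = 10101010101010101010101010101010
  (a & b) = 00000000000000000000000011111111
  (~e | (a & b)) = 10101010101010101010101011111111
  (c & (~e | (a & b))) = 00001010000010100000101000001111
  ~a = 11111111111111110000000000000000
  ((c & (~e | (a & b))) & ~a) = 00001010000010100000000000000000
  (((c & (~e | (a & b))) & ~a) | e) = 01011111010111110101010101010101
  ~d = 11001100110011001100110011001100
  (~d & ~e) = 10001000100010001000100010001000
  ((((c & (~e | (a & b))) & ~a) | e) & (~d & ~e)) = 00001000000010000000000000000000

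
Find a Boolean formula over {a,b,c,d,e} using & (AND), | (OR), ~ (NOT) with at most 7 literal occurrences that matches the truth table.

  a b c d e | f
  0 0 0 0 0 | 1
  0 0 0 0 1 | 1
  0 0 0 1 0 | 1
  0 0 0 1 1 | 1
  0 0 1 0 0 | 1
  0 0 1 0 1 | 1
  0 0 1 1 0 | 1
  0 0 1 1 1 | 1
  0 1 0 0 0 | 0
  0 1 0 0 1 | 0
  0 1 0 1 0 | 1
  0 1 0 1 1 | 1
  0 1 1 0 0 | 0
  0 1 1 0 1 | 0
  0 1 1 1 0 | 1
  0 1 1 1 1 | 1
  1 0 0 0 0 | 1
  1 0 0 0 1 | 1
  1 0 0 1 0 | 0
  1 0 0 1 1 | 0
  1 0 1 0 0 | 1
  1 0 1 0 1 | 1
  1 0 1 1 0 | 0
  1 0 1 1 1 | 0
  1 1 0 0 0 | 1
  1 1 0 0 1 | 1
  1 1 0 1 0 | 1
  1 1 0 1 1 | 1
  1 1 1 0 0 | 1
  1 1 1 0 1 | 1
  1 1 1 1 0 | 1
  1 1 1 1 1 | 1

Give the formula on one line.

  (a | d) = 00110011001100111111111111111111
  ~b = 11111111000000001111111100000000
  ((a | d) | ~b) = 11111111001100111111111111111111
  ~a = 11111111111111110000000000000000
  ~d = 11001100110011001100110011001100
  (~d | b) = 11001100111111111100110011111111
  (~a | (~d | b)) = 11111111111111111100110011111111
  (((a | d) | ~b) & (~a | (~d | b))) = 11111111001100111100110011111111

(((a | d) | ~b) & (~a | (~d | b)))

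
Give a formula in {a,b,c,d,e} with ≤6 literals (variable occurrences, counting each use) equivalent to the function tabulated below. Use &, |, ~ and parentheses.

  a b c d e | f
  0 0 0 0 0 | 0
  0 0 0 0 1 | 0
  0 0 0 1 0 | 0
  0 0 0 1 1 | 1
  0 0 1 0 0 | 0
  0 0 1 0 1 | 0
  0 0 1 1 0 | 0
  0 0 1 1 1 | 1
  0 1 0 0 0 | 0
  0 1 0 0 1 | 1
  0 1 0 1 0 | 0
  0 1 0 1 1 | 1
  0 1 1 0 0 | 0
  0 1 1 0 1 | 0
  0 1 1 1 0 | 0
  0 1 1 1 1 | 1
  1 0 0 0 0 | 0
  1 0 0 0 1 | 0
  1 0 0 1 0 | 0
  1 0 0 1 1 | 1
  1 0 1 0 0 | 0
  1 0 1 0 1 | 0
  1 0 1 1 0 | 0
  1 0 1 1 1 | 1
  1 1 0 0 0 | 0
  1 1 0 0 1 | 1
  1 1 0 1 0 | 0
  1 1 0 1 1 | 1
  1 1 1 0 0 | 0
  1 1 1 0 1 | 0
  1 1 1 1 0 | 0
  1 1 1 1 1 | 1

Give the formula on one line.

((e & (d | (b | ~e))) & (~c | d))

  ~e = 10101010101010101010101010101010
  (b | ~e) = 10101010111111111010101011111111
  (d | (b | ~e)) = 10111011111111111011101111111111
  (e & (d | (b | ~e))) = 00010001010101010001000101010101
  ~c = 11110000111100001111000011110000
  (~c | d) = 11110011111100111111001111110011
  ((e & (d | (b | ~e))) & (~c | d)) = 00010001010100010001000101010001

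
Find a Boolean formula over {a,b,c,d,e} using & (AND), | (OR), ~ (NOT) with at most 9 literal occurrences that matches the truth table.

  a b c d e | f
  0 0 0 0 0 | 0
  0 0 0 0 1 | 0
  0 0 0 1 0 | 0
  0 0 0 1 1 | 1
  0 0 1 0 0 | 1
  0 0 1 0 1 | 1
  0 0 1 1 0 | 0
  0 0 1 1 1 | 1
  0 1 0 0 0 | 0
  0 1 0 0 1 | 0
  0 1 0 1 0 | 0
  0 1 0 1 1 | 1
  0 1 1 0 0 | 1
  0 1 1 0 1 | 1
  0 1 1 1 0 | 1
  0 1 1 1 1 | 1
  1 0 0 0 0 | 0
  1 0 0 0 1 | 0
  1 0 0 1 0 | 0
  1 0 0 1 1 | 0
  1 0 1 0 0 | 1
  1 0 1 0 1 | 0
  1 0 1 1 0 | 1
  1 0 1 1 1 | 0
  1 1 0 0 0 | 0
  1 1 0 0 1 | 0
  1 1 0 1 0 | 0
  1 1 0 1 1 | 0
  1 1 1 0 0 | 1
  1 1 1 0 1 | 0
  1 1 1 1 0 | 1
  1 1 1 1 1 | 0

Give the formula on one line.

  ~e = 10101010101010101010101010101010
  ~a = 11111111111111110000000000000000
  (~e | ~a) = 11111111111111111010101010101010
  (e & d) = 00010001000100010001000100010001
  ~d = 11001100110011001100110011001100
  (~d | b) = 11001100111111111100110011111111
  ((~d | b) | a) = 11001100111111111111111111111111
  (c & ((~d | b) | a)) = 00001100000011110000111100001111
  ((e & d) | (c & ((~d | b) | a))) = 00011101000111110001111100011111
  ((~e | ~a) & ((e & d) | (c & ((~d | b) | a)))) = 00011101000111110000101000001010

((~e | ~a) & ((e & d) | (c & ((~d | b) | a))))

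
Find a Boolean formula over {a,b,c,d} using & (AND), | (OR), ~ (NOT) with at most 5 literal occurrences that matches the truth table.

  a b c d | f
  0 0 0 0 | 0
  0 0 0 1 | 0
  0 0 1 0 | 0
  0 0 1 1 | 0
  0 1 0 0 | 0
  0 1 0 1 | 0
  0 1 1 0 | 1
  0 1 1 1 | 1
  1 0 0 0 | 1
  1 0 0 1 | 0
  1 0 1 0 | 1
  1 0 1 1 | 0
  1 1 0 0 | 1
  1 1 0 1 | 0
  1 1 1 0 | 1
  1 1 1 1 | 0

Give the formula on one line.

  ~d = 1010101010101010
  (~d & a) = 0000000010101010
  ~a = 1111111100000000
  (~a & c) = 0011001100000000
  ((~a & c) & b) = 0000001100000000
  ((~d & a) | ((~a & c) & b)) = 0000001110101010

((~d & a) | ((~a & c) & b))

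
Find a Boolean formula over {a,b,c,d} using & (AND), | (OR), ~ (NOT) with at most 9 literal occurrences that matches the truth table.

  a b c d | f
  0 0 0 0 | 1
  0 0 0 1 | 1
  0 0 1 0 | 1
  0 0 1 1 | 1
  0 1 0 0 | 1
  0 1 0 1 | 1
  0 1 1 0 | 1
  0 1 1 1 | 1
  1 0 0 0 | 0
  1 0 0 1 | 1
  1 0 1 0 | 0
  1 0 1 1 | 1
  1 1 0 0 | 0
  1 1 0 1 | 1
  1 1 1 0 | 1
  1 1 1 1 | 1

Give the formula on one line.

  (b & a) = 0000000000001111
  ~c = 1100110011001100
  ((b & a) | ~c) = 1100110011001111
  ~a = 1111111100000000
  (c | ~a) = 1111111100110011
  (((b & a) | ~c) & (c | ~a)) = 1100110000000011
  ~d = 1010101010101010
  (~d & c) = 0010001000100010
  ((((b & a) | ~c) & (c | ~a)) & (~d & c)) = 0000000000000010
  (~a | d) = 1111111101010101
  (((((b & a) | ~c) & (c | ~a)) & (~d & c)) | (~a | d)) = 1111111101010111

(((((b & a) | ~c) & (c | ~a)) & (~d & c)) | (~a | d))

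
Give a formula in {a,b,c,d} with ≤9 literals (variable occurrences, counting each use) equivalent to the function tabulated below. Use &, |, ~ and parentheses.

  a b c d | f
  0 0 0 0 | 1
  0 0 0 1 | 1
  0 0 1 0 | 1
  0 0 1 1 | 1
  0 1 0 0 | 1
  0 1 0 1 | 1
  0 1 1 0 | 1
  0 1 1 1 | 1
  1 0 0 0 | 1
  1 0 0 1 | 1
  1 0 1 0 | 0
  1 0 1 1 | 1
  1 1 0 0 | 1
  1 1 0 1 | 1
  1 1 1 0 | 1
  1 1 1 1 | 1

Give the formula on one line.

(((d | ~a) | (~c | ~a)) | (((a | ~c) & ~d) & (a & b)))

  ~a = 1111111100000000
  (d | ~a) = 1111111101010101
  ~c = 1100110011001100
  (~c | ~a) = 1111111111001100
  ((d | ~a) | (~c | ~a)) = 1111111111011101
  (a | ~c) = 1100110011111111
  ~d = 1010101010101010
  ((a | ~c) & ~d) = 1000100010101010
  (a & b) = 0000000000001111
  (((a | ~c) & ~d) & (a & b)) = 0000000000001010
  (((d | ~a) | (~c | ~a)) | (((a | ~c) & ~d) & (a & b))) = 1111111111011111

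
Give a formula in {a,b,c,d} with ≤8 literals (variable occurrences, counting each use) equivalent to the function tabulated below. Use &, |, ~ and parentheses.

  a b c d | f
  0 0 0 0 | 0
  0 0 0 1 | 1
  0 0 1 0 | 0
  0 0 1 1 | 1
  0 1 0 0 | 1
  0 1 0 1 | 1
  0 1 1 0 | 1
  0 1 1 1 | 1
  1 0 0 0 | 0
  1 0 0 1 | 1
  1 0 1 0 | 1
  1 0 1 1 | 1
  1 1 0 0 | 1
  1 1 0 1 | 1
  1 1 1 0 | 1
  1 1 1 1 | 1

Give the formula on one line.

  (a & d) = 0000000001010101
  (c | (a & d)) = 0011001101110111
  (d & c) = 0001000100010001
  (a | (d & c)) = 0001000111111111
  ((c | (a & d)) & (a | (d & c))) = 0001000101110111
  (b | d) = 0101111101011111
  (((c | (a & d)) & (a | (d & c))) | (b | d)) = 0101111101111111

(((c | (a & d)) & (a | (d & c))) | (b | d))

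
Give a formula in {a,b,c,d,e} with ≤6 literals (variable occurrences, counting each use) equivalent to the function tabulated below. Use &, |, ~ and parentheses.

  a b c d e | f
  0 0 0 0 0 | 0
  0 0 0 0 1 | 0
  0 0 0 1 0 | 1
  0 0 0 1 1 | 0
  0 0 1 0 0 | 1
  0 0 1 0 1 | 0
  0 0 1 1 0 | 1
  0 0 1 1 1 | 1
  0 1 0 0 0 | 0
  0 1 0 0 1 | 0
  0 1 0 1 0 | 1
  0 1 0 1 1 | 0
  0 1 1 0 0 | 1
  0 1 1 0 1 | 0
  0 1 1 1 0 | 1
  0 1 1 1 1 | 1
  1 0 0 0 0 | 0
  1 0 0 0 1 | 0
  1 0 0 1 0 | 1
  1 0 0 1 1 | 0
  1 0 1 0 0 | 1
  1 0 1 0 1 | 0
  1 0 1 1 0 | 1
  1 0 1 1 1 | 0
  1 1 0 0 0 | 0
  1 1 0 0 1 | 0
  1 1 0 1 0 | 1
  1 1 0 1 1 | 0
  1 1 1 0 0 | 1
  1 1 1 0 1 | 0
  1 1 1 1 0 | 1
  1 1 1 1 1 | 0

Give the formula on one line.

((c | (d & ~e)) & ((d & ~a) | ~e))

  ~e = 10101010101010101010101010101010
  (d & ~e) = 00100010001000100010001000100010
  (c | (d & ~e)) = 00101111001011110010111100101111
  ~a = 11111111111111110000000000000000
  (d & ~a) = 00110011001100110000000000000000
  ((d & ~a) | ~e) = 10111011101110111010101010101010
  ((c | (d & ~e)) & ((d & ~a) | ~e)) = 00101011001010110010101000101010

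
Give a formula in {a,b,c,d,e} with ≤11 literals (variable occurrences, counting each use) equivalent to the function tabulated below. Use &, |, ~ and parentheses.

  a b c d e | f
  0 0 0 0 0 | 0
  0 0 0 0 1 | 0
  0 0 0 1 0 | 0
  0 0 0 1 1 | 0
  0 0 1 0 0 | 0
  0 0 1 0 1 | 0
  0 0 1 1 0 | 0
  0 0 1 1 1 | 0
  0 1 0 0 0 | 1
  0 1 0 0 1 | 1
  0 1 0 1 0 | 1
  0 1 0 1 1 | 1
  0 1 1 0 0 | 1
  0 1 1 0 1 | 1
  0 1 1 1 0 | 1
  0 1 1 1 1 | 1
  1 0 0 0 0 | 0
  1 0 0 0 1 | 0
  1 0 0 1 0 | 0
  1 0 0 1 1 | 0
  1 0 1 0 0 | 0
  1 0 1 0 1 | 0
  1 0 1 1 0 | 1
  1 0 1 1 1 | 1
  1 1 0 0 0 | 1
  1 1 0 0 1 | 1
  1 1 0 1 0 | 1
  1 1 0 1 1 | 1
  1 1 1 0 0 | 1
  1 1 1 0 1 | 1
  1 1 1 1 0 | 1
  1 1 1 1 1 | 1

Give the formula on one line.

((b | ((a & b) | (d & a))) & (b | ((~d & a) | c)))

  (a & b) = 00000000000000000000000011111111
  (d & a) = 00000000000000000011001100110011
  ((a & b) | (d & a)) = 00000000000000000011001111111111
  (b | ((a & b) | (d & a))) = 00000000111111110011001111111111
  ~d = 11001100110011001100110011001100
  (~d & a) = 00000000000000001100110011001100
  ((~d & a) | c) = 00001111000011111100111111001111
  (b | ((~d & a) | c)) = 00001111111111111100111111111111
  ((b | ((a & b) | (d & a))) & (b | ((~d & a) | c))) = 00000000111111110000001111111111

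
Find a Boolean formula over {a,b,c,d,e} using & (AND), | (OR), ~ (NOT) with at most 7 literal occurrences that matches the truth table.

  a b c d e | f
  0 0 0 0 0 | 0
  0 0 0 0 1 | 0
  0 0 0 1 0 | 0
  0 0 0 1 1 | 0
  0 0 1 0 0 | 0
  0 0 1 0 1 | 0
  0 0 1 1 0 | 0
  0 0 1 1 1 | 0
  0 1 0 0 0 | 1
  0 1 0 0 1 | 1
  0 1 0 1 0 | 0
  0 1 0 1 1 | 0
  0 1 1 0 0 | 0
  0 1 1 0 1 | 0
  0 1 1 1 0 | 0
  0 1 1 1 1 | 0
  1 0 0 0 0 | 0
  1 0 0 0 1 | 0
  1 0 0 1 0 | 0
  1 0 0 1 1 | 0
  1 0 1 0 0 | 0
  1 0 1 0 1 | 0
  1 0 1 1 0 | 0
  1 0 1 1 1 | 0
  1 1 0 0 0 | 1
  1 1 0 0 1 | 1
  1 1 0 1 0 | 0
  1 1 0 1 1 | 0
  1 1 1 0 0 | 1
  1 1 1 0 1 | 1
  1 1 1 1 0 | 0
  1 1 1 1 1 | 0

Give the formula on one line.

  ~d = 11001100110011001100110011001100
  ~c = 11110000111100001111000011110000
  (~c & ~d) = 11000000110000001100000011000000
  ((~c & ~d) | a) = 11000000110000001111111111111111
  (~d & ((~c & ~d) | a)) = 11000000110000001100110011001100
  (b & (~d & ((~c & ~d) | a))) = 00000000110000000000000011001100

(b & (~d & ((~c & ~d) | a)))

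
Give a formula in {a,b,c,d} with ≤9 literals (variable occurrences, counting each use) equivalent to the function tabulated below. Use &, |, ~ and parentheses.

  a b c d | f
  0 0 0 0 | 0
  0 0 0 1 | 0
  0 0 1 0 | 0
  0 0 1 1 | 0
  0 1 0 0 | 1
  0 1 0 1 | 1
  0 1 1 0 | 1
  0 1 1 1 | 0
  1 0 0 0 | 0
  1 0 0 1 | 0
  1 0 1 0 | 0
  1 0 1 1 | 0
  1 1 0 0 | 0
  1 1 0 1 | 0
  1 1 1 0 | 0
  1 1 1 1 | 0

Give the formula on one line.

  ~a = 1111111100000000
  (~a & b) = 0000111100000000
  ~d = 1010101010101010
  ~c = 1100110011001100
  (a | ~c) = 1100110011111111
  ((a | ~c) | ~d) = 1110111011111111
  (((a | ~c) | ~d) & d) = 0100010001010101
  (~d | (((a | ~c) | ~d) & d)) = 1110111011111111
  (~a & (~d | (((a | ~c) | ~d) & d))) = 1110111000000000
  ((~a & b) & (~a & (~d | (((a | ~c) | ~d) & d)))) = 0000111000000000

((~a & b) & (~a & (~d | (((a | ~c) | ~d) & d))))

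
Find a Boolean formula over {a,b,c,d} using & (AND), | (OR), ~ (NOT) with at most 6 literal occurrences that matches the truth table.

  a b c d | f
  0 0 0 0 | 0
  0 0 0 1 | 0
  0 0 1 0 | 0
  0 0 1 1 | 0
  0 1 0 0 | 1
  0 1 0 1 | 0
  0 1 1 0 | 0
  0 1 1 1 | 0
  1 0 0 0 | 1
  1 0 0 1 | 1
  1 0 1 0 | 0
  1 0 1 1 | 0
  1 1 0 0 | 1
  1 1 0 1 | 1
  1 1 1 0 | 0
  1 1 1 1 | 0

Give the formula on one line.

  ~c = 1100110011001100
  ~d = 1010101010101010
  (b & ~d) = 0000101000001010
  (a | (b & ~d)) = 0000101011111111
  (~c & (a | (b & ~d))) = 0000100011001100

(~c & (a | (b & ~d)))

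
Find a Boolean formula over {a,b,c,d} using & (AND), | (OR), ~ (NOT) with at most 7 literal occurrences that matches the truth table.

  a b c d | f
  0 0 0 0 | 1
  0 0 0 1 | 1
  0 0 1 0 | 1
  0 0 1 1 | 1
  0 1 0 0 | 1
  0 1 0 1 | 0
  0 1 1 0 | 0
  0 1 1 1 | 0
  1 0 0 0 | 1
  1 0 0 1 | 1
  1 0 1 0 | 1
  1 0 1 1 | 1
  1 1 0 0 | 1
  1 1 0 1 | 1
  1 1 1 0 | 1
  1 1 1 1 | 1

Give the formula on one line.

  ~b = 1111000011110000
  ~c = 1100110011001100
  (~c | d) = 1101110111011101
  ~d = 1010101010101010
  ((~c | d) & ~d) = 1000100010001000
  (~b | ((~c | d) & ~d)) = 1111100011111000
  (a | ~b) = 1111000011111111
  ((~b | ((~c | d) & ~d)) | (a | ~b)) = 1111100011111111

((~b | ((~c | d) & ~d)) | (a | ~b))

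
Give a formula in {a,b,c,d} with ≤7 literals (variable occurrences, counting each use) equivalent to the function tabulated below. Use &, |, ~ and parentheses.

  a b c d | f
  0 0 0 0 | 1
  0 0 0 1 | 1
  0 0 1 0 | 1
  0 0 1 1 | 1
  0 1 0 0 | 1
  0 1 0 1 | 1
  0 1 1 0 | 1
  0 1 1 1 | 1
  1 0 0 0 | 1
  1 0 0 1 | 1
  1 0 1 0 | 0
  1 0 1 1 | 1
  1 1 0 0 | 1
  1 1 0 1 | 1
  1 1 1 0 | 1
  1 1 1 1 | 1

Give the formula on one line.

((d | (b | ~a)) | ~c)

  ~a = 1111111100000000
  (b | ~a) = 1111111100001111
  (d | (b | ~a)) = 1111111101011111
  ~c = 1100110011001100
  ((d | (b | ~a)) | ~c) = 1111111111011111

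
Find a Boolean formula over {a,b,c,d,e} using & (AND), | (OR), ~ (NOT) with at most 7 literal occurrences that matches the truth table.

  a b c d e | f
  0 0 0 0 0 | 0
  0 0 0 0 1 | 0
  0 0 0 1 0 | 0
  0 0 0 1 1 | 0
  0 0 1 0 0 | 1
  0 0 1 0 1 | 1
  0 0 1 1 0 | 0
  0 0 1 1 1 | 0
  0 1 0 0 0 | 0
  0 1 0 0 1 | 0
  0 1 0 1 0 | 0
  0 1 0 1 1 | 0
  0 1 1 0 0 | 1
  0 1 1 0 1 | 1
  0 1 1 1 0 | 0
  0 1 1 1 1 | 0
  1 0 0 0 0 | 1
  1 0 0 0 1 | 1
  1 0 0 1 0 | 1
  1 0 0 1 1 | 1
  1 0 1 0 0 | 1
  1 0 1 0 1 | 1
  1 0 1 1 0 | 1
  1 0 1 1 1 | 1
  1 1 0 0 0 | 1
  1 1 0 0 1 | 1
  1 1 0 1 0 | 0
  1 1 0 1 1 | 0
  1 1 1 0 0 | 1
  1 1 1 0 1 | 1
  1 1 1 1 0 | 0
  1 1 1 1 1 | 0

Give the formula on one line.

(((~d | ~b) & a) | (c & ~d))

  ~d = 11001100110011001100110011001100
  ~b = 11111111000000001111111100000000
  (~d | ~b) = 11111111110011001111111111001100
  ((~d | ~b) & a) = 00000000000000001111111111001100
  (c & ~d) = 00001100000011000000110000001100
  (((~d | ~b) & a) | (c & ~d)) = 00001100000011001111111111001100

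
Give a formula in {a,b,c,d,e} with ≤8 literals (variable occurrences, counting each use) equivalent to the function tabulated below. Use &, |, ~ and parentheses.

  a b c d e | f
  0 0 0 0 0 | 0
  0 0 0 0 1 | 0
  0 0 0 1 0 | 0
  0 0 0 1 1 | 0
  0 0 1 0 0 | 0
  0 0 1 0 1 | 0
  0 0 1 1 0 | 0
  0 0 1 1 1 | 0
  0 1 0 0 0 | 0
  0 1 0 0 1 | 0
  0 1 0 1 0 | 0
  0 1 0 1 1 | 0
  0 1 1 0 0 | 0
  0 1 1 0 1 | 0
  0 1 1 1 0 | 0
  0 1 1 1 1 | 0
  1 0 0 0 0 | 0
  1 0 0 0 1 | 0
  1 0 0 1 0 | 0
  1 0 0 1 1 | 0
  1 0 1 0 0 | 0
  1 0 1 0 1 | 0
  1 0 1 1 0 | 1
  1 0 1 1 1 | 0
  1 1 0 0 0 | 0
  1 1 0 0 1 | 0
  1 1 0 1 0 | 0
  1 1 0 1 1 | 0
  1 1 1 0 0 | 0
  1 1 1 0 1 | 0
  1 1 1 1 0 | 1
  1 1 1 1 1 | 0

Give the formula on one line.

  (a & d) = 00000000000000000011001100110011
  ((a & d) | e) = 01010101010101010111011101110111
  ~e = 10101010101010101010101010101010
  (((a & d) | e) & ~e) = 00000000000000000010001000100010
  ((((a & d) | e) & ~e) & c) = 00000000000000000000001000000010

((((a & d) | e) & ~e) & c)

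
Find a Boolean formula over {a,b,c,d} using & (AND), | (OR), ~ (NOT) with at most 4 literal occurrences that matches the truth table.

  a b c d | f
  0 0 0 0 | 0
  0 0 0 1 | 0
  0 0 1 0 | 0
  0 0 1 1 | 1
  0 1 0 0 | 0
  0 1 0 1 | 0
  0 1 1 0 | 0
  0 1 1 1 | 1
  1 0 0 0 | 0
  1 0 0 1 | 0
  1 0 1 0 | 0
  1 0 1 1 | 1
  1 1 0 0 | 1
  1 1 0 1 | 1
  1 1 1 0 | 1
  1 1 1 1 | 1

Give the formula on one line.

  (c & d) = 0001000100010001
  (b & a) = 0000000000001111
  ((c & d) | (b & a)) = 0001000100011111

((c & d) | (b & a))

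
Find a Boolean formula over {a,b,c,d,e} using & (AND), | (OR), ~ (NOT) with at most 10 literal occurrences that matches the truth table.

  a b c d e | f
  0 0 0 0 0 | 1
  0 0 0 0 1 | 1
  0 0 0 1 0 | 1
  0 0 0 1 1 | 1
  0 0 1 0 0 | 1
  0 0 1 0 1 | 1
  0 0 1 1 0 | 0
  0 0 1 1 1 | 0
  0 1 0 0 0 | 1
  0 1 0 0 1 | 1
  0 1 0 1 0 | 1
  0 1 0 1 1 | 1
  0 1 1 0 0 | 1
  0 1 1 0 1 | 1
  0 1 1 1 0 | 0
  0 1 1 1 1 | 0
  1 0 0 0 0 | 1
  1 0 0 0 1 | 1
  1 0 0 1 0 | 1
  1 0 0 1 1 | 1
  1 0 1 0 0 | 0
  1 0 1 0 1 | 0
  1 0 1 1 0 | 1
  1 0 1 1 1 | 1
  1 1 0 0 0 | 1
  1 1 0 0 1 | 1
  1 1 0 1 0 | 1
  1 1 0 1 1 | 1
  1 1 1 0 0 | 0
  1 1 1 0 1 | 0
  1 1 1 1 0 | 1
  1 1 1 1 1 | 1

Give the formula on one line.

(((a & d) | ~c) | ((~d | (e & a)) & ~a))

  (a & d) = 00000000000000000011001100110011
  ~c = 11110000111100001111000011110000
  ((a & d) | ~c) = 11110000111100001111001111110011
  ~d = 11001100110011001100110011001100
  (e & a) = 00000000000000000101010101010101
  (~d | (e & a)) = 11001100110011001101110111011101
  ~a = 11111111111111110000000000000000
  ((~d | (e & a)) & ~a) = 11001100110011000000000000000000
  (((a & d) | ~c) | ((~d | (e & a)) & ~a)) = 11111100111111001111001111110011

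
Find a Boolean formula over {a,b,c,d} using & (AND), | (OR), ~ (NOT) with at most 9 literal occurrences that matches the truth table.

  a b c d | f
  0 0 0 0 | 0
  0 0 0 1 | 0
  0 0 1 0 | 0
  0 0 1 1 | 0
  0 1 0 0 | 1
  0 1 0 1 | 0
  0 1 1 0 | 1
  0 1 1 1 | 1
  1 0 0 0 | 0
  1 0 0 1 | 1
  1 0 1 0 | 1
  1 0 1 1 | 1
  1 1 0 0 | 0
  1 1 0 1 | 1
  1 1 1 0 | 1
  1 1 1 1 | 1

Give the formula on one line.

((~a & (b & (~d | c))) | ((c | d) & a))

  ~a = 1111111100000000
  ~d = 1010101010101010
  (~d | c) = 1011101110111011
  (b & (~d | c)) = 0000101100001011
  (~a & (b & (~d | c))) = 0000101100000000
  (c | d) = 0111011101110111
  ((c | d) & a) = 0000000001110111
  ((~a & (b & (~d | c))) | ((c | d) & a)) = 0000101101110111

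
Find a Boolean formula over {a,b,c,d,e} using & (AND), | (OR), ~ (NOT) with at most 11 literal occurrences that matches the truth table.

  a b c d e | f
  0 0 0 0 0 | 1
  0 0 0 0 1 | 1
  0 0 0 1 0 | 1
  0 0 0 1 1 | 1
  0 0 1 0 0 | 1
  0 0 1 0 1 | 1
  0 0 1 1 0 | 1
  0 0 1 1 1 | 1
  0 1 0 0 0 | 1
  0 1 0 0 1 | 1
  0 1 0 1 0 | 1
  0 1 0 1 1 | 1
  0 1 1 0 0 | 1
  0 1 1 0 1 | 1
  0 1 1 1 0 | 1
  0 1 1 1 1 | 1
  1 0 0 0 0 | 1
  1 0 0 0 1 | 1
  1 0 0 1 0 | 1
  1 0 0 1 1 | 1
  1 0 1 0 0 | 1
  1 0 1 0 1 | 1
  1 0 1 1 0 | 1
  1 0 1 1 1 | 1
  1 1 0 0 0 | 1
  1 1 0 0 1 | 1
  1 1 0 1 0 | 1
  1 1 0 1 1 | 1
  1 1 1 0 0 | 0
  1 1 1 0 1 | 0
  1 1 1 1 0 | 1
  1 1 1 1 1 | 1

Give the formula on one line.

((~c | ~a) | ((a | b) & (((~b | ~c) & (~d | e)) | d)))

  ~c = 11110000111100001111000011110000
  ~a = 11111111111111110000000000000000
  (~c | ~a) = 11111111111111111111000011110000
  (a | b) = 00000000111111111111111111111111
  ~b = 11111111000000001111111100000000
  (~b | ~c) = 11111111111100001111111111110000
  ~d = 11001100110011001100110011001100
  (~d | e) = 11011101110111011101110111011101
  ((~b | ~c) & (~d | e)) = 11011101110100001101110111010000
  (((~b | ~c) & (~d | e)) | d) = 11111111111100111111111111110011
  ((a | b) & (((~b | ~c) & (~d | e)) | d)) = 00000000111100111111111111110011
  ((~c | ~a) | ((a | b) & (((~b | ~c) & (~d | e)) | d))) = 11111111111111111111111111110011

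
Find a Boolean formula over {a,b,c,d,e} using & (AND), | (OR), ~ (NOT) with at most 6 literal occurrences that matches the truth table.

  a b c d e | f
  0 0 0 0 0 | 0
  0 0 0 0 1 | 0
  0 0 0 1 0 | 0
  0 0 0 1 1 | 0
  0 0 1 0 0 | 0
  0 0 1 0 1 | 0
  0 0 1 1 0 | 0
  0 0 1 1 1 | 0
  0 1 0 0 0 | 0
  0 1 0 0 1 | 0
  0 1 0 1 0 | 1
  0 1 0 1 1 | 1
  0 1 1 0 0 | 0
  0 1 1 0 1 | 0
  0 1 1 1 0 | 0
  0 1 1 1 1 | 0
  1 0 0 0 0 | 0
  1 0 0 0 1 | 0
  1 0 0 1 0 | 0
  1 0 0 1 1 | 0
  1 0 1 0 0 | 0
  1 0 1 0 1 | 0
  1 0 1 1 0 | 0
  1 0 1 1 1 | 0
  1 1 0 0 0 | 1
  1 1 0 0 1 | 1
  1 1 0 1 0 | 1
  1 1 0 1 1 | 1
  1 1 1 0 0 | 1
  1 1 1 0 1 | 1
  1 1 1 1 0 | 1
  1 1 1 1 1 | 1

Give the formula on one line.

(((a | ~c) & (a | d)) & b)

  ~c = 11110000111100001111000011110000
  (a | ~c) = 11110000111100001111111111111111
  (a | d) = 00110011001100111111111111111111
  ((a | ~c) & (a | d)) = 00110000001100001111111111111111
  (((a | ~c) & (a | d)) & b) = 00000000001100000000000011111111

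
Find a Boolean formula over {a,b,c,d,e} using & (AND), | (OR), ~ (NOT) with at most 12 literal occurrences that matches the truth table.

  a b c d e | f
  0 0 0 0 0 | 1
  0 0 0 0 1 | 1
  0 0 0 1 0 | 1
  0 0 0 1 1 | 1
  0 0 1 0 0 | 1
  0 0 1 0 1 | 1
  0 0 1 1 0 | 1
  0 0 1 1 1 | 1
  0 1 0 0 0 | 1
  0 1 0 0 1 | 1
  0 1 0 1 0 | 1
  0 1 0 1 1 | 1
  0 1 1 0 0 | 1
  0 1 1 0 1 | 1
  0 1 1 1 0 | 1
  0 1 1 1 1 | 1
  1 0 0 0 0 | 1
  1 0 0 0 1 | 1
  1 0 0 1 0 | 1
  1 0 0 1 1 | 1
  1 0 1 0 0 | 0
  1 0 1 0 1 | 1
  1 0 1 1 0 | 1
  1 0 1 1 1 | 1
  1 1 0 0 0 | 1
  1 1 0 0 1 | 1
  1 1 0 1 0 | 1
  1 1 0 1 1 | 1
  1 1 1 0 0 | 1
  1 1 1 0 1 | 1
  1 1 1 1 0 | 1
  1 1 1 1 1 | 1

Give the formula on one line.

  (e | d) = 01110111011101110111011101110111
  (c | d) = 00111111001111110011111100111111
  ~e = 10101010101010101010101010101010
  ((c | d) | ~e) = 10111111101111111011111110111111
  ~c = 11110000111100001111000011110000
  (((c | d) | ~e) & ~c) = 10110000101100001011000010110000
  ((e | d) | (((c | d) | ~e) & ~c)) = 11110111111101111111011111110111
  ~a = 11111111111111110000000000000000
  (d | ~a) = 11111111111111110011001100110011
  ((d | ~a) | b) = 11111111111111110011001111111111
  (((e | d) | (((c | d) | ~e) & ~c)) | ((d | ~a) | b)) = 11111111111111111111011111111111

(((e | d) | (((c | d) | ~e) & ~c)) | ((d | ~a) | b))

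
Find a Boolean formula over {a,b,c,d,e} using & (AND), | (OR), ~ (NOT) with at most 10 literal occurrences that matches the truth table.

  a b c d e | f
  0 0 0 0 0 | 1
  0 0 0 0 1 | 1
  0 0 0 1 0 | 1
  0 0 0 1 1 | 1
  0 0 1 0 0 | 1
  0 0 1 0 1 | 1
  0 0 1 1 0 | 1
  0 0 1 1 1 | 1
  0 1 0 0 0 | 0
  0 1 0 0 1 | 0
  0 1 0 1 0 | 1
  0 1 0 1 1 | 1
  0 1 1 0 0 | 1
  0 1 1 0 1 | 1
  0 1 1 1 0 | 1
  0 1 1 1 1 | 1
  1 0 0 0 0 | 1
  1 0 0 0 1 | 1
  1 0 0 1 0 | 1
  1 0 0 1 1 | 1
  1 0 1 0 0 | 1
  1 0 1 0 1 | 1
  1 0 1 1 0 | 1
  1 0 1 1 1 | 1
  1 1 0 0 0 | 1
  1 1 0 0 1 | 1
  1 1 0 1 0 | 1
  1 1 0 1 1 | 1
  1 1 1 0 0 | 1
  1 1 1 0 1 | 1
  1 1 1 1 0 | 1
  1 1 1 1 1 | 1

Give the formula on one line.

  ~b = 11111111000000001111111100000000
  ~e = 10101010101010101010101010101010
  (~e & c) = 00001010000010100000101000001010
  (d | (~e & c)) = 00111011001110110011101100111011
  ((d | (~e & c)) | c) = 00111111001111110011111100111111
  (~b | ((d | (~e & c)) | c)) = 11111111001111111111111100111111
  ~c = 11110000111100001111000011110000
  (a & ~c) = 00000000000000001111000011110000
  ~d = 11001100110011001100110011001100
  ((a & ~c) & ~d) = 00000000000000001100000011000000
  ((~b | ((d | (~e & c)) | c)) | ((a & ~c) & ~d)) = 11111111001111111111111111111111

((~b | ((d | (~e & c)) | c)) | ((a & ~c) & ~d))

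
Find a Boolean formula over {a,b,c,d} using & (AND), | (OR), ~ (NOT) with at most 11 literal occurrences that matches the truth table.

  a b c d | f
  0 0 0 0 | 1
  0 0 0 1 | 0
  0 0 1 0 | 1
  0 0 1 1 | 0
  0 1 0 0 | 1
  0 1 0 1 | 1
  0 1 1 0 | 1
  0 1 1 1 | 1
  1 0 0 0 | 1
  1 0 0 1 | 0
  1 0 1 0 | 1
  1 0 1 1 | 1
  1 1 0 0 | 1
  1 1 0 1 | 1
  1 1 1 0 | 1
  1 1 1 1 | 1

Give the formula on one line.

  ~d = 1010101010101010
  ~c = 1100110011001100
  (~c | b) = 1100111111001111
  (~d | b) = 1010111110101111
  ((~d | b) | c) = 1011111110111111
  ((~c | b) & ((~d | b) | c)) = 1000111110001111
  (c & a) = 0000000000110011
  (((~c | b) & ((~d | b) | c)) | (c & a)) = 1000111110111111
  (~d | (((~c | b) & ((~d | b) | c)) | (c & a))) = 1010111110111111

(~d | (((~c | b) & ((~d | b) | c)) | (c & a)))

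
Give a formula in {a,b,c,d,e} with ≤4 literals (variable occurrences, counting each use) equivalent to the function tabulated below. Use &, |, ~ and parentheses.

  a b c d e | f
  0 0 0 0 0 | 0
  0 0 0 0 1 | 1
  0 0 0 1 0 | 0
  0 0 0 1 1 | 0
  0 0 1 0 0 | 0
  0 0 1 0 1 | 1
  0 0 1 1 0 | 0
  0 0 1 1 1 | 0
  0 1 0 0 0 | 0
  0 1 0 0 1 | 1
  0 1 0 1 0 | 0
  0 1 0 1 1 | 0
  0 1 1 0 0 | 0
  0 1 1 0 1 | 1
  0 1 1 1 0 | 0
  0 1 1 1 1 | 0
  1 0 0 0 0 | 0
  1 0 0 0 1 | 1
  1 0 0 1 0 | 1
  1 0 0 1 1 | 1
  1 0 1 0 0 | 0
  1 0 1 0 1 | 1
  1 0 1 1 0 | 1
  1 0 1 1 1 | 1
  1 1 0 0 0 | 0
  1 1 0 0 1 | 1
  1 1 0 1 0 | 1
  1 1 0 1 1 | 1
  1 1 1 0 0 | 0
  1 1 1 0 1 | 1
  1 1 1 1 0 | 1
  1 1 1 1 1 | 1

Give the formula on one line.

((~d & e) | (d & a))

  ~d = 11001100110011001100110011001100
  (~d & e) = 01000100010001000100010001000100
  (d & a) = 00000000000000000011001100110011
  ((~d & e) | (d & a)) = 01000100010001000111011101110111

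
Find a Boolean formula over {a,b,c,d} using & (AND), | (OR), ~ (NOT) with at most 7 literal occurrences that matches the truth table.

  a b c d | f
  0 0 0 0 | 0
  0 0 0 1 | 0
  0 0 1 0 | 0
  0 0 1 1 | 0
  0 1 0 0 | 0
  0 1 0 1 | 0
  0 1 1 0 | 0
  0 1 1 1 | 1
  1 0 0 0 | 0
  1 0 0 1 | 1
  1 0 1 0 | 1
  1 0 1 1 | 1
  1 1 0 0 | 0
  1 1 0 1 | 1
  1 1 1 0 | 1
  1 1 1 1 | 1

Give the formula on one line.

  ~a = 1111111100000000
  (~a | c) = 1111111100110011
  ((~a | c) & a) = 0000000000110011
  (b & c) = 0000001100000011
  ((b & c) | a) = 0000001111111111
  (d & ((b & c) | a)) = 0000000101010101
  (((~a | c) & a) | (d & ((b & c) | a))) = 0000000101110111

(((~a | c) & a) | (d & ((b & c) | a)))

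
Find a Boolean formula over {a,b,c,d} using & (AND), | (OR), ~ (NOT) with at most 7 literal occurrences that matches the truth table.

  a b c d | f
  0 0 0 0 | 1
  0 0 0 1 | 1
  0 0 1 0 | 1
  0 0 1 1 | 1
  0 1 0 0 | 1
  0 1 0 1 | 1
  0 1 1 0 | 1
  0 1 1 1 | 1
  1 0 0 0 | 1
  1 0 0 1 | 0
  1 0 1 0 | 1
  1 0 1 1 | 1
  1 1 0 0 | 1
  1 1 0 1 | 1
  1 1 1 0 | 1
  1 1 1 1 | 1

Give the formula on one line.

((c & ~b) | ((~a | b) | ~d))

  ~b = 1111000011110000
  (c & ~b) = 0011000000110000
  ~a = 1111111100000000
  (~a | b) = 1111111100001111
  ~d = 1010101010101010
  ((~a | b) | ~d) = 1111111110101111
  ((c & ~b) | ((~a | b) | ~d)) = 1111111110111111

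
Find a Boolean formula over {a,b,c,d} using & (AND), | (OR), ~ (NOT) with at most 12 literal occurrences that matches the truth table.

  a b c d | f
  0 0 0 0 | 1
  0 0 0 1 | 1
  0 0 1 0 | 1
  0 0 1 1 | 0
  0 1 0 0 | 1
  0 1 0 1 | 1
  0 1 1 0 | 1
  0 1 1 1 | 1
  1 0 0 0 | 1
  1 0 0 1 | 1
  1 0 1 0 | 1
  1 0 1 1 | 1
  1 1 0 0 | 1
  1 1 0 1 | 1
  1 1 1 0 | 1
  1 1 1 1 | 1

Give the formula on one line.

  ~d = 1010101010101010
  (~d | a) = 1010101011111111
  ~c = 1100110011001100
  (b | a) = 0000111111111111
  (~c | (b | a)) = 1100111111111111
  ((~d | a) | (~c | (b | a))) = 1110111111111111
  ~b = 1111000011110000
  (((~d | a) | (~c | (b | a))) & ~b) = 1110000011110000
  (a | (((~d | a) | (~c | (b | a))) & ~b)) = 1110000011111111
  (b | ~d) = 1010111110101111
  ((a | (((~d | a) | (~c | (b | a))) & ~b)) | (b | ~d)) = 1110111111111111

((a | (((~d | a) | (~c | (b | a))) & ~b)) | (b | ~d))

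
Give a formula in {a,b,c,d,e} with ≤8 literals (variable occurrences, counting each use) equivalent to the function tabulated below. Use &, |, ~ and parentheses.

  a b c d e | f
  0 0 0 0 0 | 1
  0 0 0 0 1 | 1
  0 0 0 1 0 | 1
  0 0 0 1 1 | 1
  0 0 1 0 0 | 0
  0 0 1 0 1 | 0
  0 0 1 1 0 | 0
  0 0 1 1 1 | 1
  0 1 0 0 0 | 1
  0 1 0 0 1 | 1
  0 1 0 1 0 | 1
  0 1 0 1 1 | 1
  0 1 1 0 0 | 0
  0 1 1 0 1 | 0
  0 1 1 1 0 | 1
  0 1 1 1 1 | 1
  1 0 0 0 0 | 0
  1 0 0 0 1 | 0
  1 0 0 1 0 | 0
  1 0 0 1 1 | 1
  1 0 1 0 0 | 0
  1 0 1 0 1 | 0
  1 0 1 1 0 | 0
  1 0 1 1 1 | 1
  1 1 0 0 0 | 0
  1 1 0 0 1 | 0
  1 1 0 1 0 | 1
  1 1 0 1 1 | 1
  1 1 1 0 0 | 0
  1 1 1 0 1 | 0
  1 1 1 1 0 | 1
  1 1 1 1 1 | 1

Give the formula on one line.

  (e | b) = 01010101111111110101010111111111
  (d & (e | b)) = 00010001001100110001000100110011
  ~a = 11111111111111110000000000000000
  (c | ~a) = 11111111111111110000111100001111
  ~c = 11110000111100001111000011110000
  ((c | ~a) & ~c) = 11110000111100000000000000000000
  ((d & (e | b)) | ((c | ~a) & ~c)) = 11110001111100110001000100110011

((d & (e | b)) | ((c | ~a) & ~c))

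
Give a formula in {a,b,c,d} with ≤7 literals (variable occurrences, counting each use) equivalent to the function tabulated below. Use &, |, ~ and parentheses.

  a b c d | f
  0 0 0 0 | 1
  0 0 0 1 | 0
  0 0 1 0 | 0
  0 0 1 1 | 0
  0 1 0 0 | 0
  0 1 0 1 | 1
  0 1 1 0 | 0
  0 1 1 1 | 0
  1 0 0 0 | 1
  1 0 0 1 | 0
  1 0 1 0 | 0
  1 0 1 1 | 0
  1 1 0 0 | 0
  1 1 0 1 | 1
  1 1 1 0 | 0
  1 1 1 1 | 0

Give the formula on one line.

((d | ~b) & ((b | ~d) & ~c))

  ~b = 1111000011110000
  (d | ~b) = 1111010111110101
  ~d = 1010101010101010
  (b | ~d) = 1010111110101111
  ~c = 1100110011001100
  ((b | ~d) & ~c) = 1000110010001100
  ((d | ~b) & ((b | ~d) & ~c)) = 1000010010000100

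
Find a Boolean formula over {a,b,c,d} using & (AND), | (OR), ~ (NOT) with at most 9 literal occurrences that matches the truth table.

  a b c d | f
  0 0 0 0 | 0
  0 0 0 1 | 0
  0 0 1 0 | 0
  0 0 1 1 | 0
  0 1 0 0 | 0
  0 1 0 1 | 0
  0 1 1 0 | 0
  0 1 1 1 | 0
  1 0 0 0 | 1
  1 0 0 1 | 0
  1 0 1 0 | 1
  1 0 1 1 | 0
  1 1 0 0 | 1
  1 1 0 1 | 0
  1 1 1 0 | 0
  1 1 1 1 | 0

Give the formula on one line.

(((~c & a) | ((b | a) & ~b)) & (~a | ~d))

  ~c = 1100110011001100
  (~c & a) = 0000000011001100
  (b | a) = 0000111111111111
  ~b = 1111000011110000
  ((b | a) & ~b) = 0000000011110000
  ((~c & a) | ((b | a) & ~b)) = 0000000011111100
  ~a = 1111111100000000
  ~d = 1010101010101010
  (~a | ~d) = 1111111110101010
  (((~c & a) | ((b | a) & ~b)) & (~a | ~d)) = 0000000010101000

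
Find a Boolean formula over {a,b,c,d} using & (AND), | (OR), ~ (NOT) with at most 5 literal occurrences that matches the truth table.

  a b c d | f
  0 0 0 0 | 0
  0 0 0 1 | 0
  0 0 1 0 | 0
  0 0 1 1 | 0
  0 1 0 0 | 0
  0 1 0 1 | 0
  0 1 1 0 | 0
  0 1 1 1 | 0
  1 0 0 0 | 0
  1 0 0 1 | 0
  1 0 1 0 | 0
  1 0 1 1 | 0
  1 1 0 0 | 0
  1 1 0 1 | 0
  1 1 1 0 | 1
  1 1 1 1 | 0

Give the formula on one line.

  ~d = 1010101010101010
  (a & ~d) = 0000000010101010
  ((a & ~d) & c) = 0000000000100010
  (((a & ~d) & c) & b) = 0000000000000010

(((a & ~d) & c) & b)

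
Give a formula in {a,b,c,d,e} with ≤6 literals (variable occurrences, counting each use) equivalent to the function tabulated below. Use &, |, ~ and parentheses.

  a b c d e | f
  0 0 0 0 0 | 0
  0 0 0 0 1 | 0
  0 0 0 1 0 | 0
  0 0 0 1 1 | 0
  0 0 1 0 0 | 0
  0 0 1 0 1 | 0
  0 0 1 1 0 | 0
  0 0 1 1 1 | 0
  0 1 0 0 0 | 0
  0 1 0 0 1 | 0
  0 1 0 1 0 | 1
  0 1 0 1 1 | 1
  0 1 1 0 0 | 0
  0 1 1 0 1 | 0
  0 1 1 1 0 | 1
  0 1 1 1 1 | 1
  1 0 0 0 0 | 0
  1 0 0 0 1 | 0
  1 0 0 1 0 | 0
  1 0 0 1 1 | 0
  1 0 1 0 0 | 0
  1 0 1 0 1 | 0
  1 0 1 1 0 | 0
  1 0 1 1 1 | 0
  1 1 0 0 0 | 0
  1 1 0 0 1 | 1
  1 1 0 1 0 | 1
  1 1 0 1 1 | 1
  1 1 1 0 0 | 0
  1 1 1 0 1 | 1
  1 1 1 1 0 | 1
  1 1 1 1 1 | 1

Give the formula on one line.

((~b | ((e & a) | d)) & b)

  ~b = 11111111000000001111111100000000
  (e & a) = 00000000000000000101010101010101
  ((e & a) | d) = 00110011001100110111011101110111
  (~b | ((e & a) | d)) = 11111111001100111111111101110111
  ((~b | ((e & a) | d)) & b) = 00000000001100110000000001110111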